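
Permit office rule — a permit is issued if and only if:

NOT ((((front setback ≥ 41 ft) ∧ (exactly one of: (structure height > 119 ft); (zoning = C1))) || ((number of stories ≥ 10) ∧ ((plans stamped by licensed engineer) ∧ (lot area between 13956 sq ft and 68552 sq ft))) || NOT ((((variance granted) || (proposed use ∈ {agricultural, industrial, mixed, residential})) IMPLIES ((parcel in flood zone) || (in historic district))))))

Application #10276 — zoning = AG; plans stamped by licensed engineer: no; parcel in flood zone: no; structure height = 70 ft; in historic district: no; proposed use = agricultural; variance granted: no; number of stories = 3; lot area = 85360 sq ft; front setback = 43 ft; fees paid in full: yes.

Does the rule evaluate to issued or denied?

Atomic conditions:
  front setback ≥ 41 ft: 43 ≥ 41 is true
  structure height > 119 ft: 70 > 119 is false
  zoning = C1: AG == C1 is false
  number of stories ≥ 10: 3 ≥ 10 is false
  plans stamped by licensed engineer: no → false
  lot area between 13956 sq ft and 68552 sq ft: 85360 in [13956, 68552] is false
  variance granted: no → false
  proposed use ∈ {agricultural, industrial, mixed, residential}: agricultural is in the set → true
  parcel in flood zone: no → false
  in historic district: no → false
Combine:
[1.1.2] exactly-one(false, false) = false
[1.1] true AND false = false
[1.2.2] false AND false = false
[1.2] false AND false = false
[1.3.1.1] false OR true = true
[1.3.1.2] false OR false = false
[1.3.1] true → false = false
[1.3] NOT false = true
[1] false OR false OR true = true
[root] NOT true = false
Overall: false → denied

Denied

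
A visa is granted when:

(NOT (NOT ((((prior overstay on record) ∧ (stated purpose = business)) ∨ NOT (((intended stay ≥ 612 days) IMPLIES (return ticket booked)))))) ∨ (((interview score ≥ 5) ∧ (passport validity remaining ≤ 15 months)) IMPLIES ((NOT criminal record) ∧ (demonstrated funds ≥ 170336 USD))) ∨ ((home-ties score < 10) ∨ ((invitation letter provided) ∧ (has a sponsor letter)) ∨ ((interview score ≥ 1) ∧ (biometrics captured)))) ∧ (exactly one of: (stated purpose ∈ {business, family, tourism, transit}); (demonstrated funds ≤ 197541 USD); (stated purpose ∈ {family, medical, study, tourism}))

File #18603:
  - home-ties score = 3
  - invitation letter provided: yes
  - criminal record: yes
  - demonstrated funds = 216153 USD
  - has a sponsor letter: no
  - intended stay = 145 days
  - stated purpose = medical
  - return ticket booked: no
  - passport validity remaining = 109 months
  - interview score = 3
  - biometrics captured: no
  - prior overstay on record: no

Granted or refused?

Granted

Atomic conditions:
  prior overstay on record: no → false
  stated purpose = business: medical == business is false
  intended stay ≥ 612 days: 145 ≥ 612 is false
  return ticket booked: no → false
  interview score ≥ 5: 3 ≥ 5 is false
  passport validity remaining ≤ 15 months: 109 ≤ 15 is false
  NOT criminal record: yes → false
  demonstrated funds ≥ 170336 USD: 216153 ≥ 170336 is true
  home-ties score < 10: 3 < 10 is true
  invitation letter provided: yes → true
  has a sponsor letter: no → false
  interview score ≥ 1: 3 ≥ 1 is true
  biometrics captured: no → false
  stated purpose ∈ {business, family, tourism, transit}: medical is not in the set → false
  demonstrated funds ≤ 197541 USD: 216153 ≤ 197541 is false
  stated purpose ∈ {family, medical, study, tourism}: medical is in the set → true
Combine:
[1.1.1.1.1] false AND false = false
[1.1.1.1.2.1] false → false (antecedent false ⇒ implication holds) = true
[1.1.1.1.2] NOT true = false
[1.1.1.1] false OR false = false
[1.1.1] NOT false = true
[1.1] NOT true = false
[1.2.1] false AND false = false
[1.2.2] false AND true = false
[1.2] false → false (antecedent false ⇒ implication holds) = true
[1.3.2] true AND false = false
[1.3.3] true AND false = false
[1.3] true OR false OR false = true
[1] false OR true OR true = true
[2] exactly-one(false, false, true) = true
[root] true AND true = true
Overall: true → granted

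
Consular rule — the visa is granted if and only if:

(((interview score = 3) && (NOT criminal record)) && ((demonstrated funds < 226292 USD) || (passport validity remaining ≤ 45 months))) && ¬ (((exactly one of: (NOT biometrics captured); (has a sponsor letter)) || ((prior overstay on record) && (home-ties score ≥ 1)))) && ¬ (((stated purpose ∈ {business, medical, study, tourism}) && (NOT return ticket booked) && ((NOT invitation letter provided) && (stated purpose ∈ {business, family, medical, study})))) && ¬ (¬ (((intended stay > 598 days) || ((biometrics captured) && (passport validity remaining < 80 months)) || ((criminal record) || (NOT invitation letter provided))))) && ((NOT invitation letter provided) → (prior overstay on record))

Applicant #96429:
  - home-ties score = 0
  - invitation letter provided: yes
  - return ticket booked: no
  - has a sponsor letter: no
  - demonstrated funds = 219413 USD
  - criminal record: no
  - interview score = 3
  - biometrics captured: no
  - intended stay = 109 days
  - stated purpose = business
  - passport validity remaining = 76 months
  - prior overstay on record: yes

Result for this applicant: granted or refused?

Atomic conditions:
  interview score = 3: 3 == 3 is true
  NOT criminal record: no → true
  demonstrated funds < 226292 USD: 219413 < 226292 is true
  passport validity remaining ≤ 45 months: 76 ≤ 45 is false
  NOT biometrics captured: no → true
  has a sponsor letter: no → false
  prior overstay on record: yes → true
  home-ties score ≥ 1: 0 ≥ 1 is false
  stated purpose ∈ {business, medical, study, tourism}: business is in the set → true
  NOT return ticket booked: no → true
  NOT invitation letter provided: yes → false
  stated purpose ∈ {business, family, medical, study}: business is in the set → true
  intended stay > 598 days: 109 > 598 is false
  biometrics captured: no → false
  passport validity remaining < 80 months: 76 < 80 is true
  criminal record: no → false
Combine:
[1.1] true AND true = true
[1.2] true OR false = true
[1] true AND true = true
[2.1.1] exactly-one(true, false) = true
[2.1.2] true AND false = false
[2.1] true OR false = true
[2] NOT true = false
[3.1.3] false AND true = false
[3.1] true AND true AND false = false
[3] NOT false = true
[4.1.1.2] false AND true = false
[4.1.1.3] false OR false = false
[4.1.1] false OR false OR false = false
[4.1] NOT false = true
[4] NOT true = false
[5] false → true (antecedent false ⇒ implication holds) = true
[root] true AND false AND true AND false AND true = false
Overall: false → refused

Refused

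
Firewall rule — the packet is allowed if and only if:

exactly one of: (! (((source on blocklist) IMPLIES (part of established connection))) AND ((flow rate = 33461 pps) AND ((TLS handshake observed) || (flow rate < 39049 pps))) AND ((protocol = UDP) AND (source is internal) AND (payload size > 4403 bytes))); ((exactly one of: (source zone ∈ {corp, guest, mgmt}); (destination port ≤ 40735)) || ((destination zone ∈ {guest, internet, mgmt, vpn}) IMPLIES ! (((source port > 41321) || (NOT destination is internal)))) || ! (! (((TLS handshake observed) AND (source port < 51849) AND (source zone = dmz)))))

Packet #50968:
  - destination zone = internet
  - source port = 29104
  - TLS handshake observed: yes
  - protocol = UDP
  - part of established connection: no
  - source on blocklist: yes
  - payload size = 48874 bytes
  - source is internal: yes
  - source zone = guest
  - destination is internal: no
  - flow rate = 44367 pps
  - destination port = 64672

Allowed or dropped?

Allowed

Atomic conditions:
  source on blocklist: yes → true
  part of established connection: no → false
  flow rate = 33461 pps: 44367 == 33461 is false
  TLS handshake observed: yes → true
  flow rate < 39049 pps: 44367 < 39049 is false
  protocol = UDP: UDP == UDP is true
  source is internal: yes → true
  payload size > 4403 bytes: 48874 > 4403 is true
  source zone ∈ {corp, guest, mgmt}: guest is in the set → true
  destination port ≤ 40735: 64672 ≤ 40735 is false
  destination zone ∈ {guest, internet, mgmt, vpn}: internet is in the set → true
  source port > 41321: 29104 > 41321 is false
  NOT destination is internal: no → true
  source port < 51849: 29104 < 51849 is true
  source zone = dmz: guest == dmz is false
Combine:
[1.1.1] true → false = false
[1.1] NOT false = true
[1.2.2] true OR false = true
[1.2] false AND true = false
[1.3] true AND true AND true = true
[1] true AND false AND true = false
[2.1] exactly-one(true, false) = true
[2.2.2.1] false OR true = true
[2.2.2] NOT true = false
[2.2] true → false = false
[2.3.1.1] true AND true AND false = false
[2.3.1] NOT false = true
[2.3] NOT true = false
[2] true OR false OR false = true
[root] exactly-one(false, true) = true
Overall: true → allowed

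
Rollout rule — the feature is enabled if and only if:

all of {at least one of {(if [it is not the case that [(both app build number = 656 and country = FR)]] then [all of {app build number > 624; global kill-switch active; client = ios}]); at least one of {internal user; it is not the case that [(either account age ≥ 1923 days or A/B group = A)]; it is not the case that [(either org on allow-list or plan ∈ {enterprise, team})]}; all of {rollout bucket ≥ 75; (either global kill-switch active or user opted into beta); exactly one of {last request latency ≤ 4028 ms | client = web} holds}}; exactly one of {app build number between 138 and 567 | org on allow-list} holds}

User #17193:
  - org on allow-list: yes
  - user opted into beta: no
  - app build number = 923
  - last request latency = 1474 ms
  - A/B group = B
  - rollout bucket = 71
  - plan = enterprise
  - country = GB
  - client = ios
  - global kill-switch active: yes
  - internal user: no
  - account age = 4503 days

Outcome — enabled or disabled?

Enabled

Atomic conditions:
  app build number = 656: 923 == 656 is false
  country = FR: GB == FR is false
  app build number > 624: 923 > 624 is true
  global kill-switch active: yes → true
  client = ios: ios == ios is true
  internal user: no → false
  account age ≥ 1923 days: 4503 ≥ 1923 is true
  A/B group = A: B == A is false
  org on allow-list: yes → true
  plan ∈ {enterprise, team}: enterprise is in the set → true
  rollout bucket ≥ 75: 71 ≥ 75 is false
  user opted into beta: no → false
  last request latency ≤ 4028 ms: 1474 ≤ 4028 is true
  client = web: ios == web is false
  app build number between 138 and 567: 923 in [138, 567] is false
Combine:
[1.1.1.1] false AND false = false
[1.1.1] NOT false = true
[1.1.2] true AND true AND true = true
[1.1] true → true = true
[1.2.2.1] true OR false = true
[1.2.2] NOT true = false
[1.2.3.1] true OR true = true
[1.2.3] NOT true = false
[1.2] false OR false OR false = false
[1.3.2] true OR false = true
[1.3.3] exactly-one(true, false) = true
[1.3] false AND true AND true = false
[1] true OR false OR false = true
[2] exactly-one(false, true) = true
[root] true AND true = true
Overall: true → enabled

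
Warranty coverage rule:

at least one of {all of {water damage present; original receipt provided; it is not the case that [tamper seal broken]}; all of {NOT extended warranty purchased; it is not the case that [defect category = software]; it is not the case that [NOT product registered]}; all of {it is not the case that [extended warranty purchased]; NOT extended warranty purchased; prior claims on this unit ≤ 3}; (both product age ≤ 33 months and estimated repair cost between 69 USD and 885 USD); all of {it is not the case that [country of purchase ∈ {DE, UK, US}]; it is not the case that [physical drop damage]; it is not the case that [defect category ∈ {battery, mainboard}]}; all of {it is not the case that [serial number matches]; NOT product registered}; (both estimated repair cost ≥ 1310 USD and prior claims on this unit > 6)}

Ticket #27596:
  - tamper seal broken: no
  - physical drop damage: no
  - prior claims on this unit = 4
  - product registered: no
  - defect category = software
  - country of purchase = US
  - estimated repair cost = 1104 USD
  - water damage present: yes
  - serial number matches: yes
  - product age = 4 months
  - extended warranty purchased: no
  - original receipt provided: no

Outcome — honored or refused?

Refused

Atomic conditions:
  water damage present: yes → true
  original receipt provided: no → false
  tamper seal broken: no → false
  NOT extended warranty purchased: no → true
  defect category = software: software == software is true
  NOT product registered: no → true
  extended warranty purchased: no → false
  prior claims on this unit ≤ 3: 4 ≤ 3 is false
  product age ≤ 33 months: 4 ≤ 33 is true
  estimated repair cost between 69 USD and 885 USD: 1104 in [69, 885] is false
  country of purchase ∈ {DE, UK, US}: US is in the set → true
  physical drop damage: no → false
  defect category ∈ {battery, mainboard}: software is not in the set → false
  serial number matches: yes → true
  estimated repair cost ≥ 1310 USD: 1104 ≥ 1310 is false
  prior claims on this unit > 6: 4 > 6 is false
Combine:
[1.3] NOT false = true
[1] true AND false AND true = false
[2.2] NOT true = false
[2.3] NOT true = false
[2] true AND false AND false = false
[3.1] NOT false = true
[3] true AND true AND false = false
[4] true AND false = false
[5.1] NOT true = false
[5.2] NOT false = true
[5.3] NOT false = true
[5] false AND true AND true = false
[6.1] NOT true = false
[6] false AND true = false
[7] false AND false = false
[root] false OR false OR false OR false OR false OR false OR false = false
Overall: false → refused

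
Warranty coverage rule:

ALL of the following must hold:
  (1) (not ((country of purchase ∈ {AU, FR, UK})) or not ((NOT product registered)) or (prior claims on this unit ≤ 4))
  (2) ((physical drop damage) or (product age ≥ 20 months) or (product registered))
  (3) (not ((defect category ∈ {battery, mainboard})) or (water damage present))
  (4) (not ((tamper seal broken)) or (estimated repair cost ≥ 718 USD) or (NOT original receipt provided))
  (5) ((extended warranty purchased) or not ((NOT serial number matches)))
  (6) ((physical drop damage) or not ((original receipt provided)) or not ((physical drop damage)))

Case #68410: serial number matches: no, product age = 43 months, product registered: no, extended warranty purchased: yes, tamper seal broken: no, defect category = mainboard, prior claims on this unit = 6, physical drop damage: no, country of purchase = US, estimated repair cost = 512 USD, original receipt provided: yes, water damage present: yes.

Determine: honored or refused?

Atomic conditions:
  country of purchase ∈ {AU, FR, UK}: US is not in the set → false
  NOT product registered: no → true
  prior claims on this unit ≤ 4: 6 ≤ 4 is false
  physical drop damage: no → false
  product age ≥ 20 months: 43 ≥ 20 is true
  product registered: no → false
  defect category ∈ {battery, mainboard}: mainboard is in the set → true
  water damage present: yes → true
  tamper seal broken: no → false
  estimated repair cost ≥ 718 USD: 512 ≥ 718 is false
  NOT original receipt provided: yes → false
  extended warranty purchased: yes → true
  NOT serial number matches: no → true
  original receipt provided: yes → true
Combine:
[1.1] NOT false = true
[1.2] NOT true = false
[1] true OR false OR false = true
[2] false OR true OR false = true
[3.1] NOT true = false
[3] false OR true = true
[4.1] NOT false = true
[4] true OR false OR false = true
[5.2] NOT true = false
[5] true OR false = true
[6.2] NOT true = false
[6.3] NOT false = true
[6] false OR false OR true = true
[root] true AND true AND true AND true AND true AND true = true
Overall: true → honored

Honored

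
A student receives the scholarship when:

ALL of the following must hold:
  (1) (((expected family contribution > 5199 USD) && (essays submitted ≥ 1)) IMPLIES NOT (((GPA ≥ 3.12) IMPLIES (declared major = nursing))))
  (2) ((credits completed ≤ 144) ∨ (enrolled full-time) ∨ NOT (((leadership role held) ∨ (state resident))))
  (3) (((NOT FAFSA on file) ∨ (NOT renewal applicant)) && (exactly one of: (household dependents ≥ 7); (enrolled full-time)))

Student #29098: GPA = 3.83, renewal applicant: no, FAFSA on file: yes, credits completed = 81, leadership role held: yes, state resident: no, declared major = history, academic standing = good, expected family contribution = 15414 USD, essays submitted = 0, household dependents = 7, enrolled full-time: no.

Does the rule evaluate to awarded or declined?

Atomic conditions:
  expected family contribution > 5199 USD: 15414 > 5199 is true
  essays submitted ≥ 1: 0 ≥ 1 is false
  GPA ≥ 3.12: 3.83 ≥ 3.12 is true
  declared major = nursing: history == nursing is false
  credits completed ≤ 144: 81 ≤ 144 is true
  enrolled full-time: no → false
  leadership role held: yes → true
  state resident: no → false
  NOT FAFSA on file: yes → false
  NOT renewal applicant: no → true
  household dependents ≥ 7: 7 ≥ 7 is true
Combine:
[1.1] true AND false = false
[1.2.1] true → false = false
[1.2] NOT false = true
[1] false → true (antecedent false ⇒ implication holds) = true
[2.3.1] true OR false = true
[2.3] NOT true = false
[2] true OR false OR false = true
[3.1] false OR true = true
[3.2] exactly-one(true, false) = true
[3] true AND true = true
[root] true AND true AND true = true
Overall: true → awarded

Awarded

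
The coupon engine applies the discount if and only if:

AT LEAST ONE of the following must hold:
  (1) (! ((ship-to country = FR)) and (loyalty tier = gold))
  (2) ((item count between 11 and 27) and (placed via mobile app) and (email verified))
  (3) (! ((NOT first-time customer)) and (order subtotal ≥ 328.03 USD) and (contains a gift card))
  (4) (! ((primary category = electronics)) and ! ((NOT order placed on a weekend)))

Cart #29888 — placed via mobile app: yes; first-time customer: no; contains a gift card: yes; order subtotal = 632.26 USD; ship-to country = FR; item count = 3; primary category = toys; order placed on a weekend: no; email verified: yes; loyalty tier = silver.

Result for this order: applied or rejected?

Atomic conditions:
  ship-to country = FR: FR == FR is true
  loyalty tier = gold: silver == gold is false
  item count between 11 and 27: 3 in [11, 27] is false
  placed via mobile app: yes → true
  email verified: yes → true
  NOT first-time customer: no → true
  order subtotal ≥ 328.03 USD: 632.26 ≥ 328.03 is true
  contains a gift card: yes → true
  primary category = electronics: toys == electronics is false
  NOT order placed on a weekend: no → true
Combine:
[1.1] NOT true = false
[1] false AND false = false
[2] false AND true AND true = false
[3.1] NOT true = false
[3] false AND true AND true = false
[4.1] NOT false = true
[4.2] NOT true = false
[4] true AND false = false
[root] false OR false OR false OR false = false
Overall: false → rejected

Rejected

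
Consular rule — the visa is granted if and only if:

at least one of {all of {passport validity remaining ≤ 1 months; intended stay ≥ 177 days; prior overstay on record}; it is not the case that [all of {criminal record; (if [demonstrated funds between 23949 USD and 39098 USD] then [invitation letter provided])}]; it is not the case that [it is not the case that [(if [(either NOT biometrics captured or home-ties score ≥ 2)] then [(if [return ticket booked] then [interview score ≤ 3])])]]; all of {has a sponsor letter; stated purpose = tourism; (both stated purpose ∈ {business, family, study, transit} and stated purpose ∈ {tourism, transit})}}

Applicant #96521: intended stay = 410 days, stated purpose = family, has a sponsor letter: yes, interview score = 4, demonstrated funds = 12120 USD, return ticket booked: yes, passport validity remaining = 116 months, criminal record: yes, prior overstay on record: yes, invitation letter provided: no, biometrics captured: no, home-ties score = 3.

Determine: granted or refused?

Atomic conditions:
  passport validity remaining ≤ 1 months: 116 ≤ 1 is false
  intended stay ≥ 177 days: 410 ≥ 177 is true
  prior overstay on record: yes → true
  criminal record: yes → true
  demonstrated funds between 23949 USD and 39098 USD: 12120 in [23949, 39098] is false
  invitation letter provided: no → false
  NOT biometrics captured: no → true
  home-ties score ≥ 2: 3 ≥ 2 is true
  return ticket booked: yes → true
  interview score ≤ 3: 4 ≤ 3 is false
  has a sponsor letter: yes → true
  stated purpose = tourism: family == tourism is false
  stated purpose ∈ {business, family, study, transit}: family is in the set → true
  stated purpose ∈ {tourism, transit}: family is not in the set → false
Combine:
[1] false AND true AND true = false
[2.1.2] false → false (antecedent false ⇒ implication holds) = true
[2.1] true AND true = true
[2] NOT true = false
[3.1.1.1] true OR true = true
[3.1.1.2] true → false = false
[3.1.1] true → false = false
[3.1] NOT false = true
[3] NOT true = false
[4.3] true AND false = false
[4] true AND false AND false = false
[root] false OR false OR false OR false = false
Overall: false → refused

Refused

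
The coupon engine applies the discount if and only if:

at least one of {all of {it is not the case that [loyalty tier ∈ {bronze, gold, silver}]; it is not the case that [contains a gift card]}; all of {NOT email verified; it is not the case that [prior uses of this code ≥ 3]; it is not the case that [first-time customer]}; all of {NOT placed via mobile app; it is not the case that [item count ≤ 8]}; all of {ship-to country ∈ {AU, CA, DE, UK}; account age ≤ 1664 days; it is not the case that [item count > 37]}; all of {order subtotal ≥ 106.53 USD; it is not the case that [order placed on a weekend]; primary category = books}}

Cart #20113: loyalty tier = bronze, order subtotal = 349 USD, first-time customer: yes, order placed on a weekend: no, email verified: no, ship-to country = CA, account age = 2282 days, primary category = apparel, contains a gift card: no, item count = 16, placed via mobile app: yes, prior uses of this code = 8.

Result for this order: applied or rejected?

Atomic conditions:
  loyalty tier ∈ {bronze, gold, silver}: bronze is in the set → true
  contains a gift card: no → false
  NOT email verified: no → true
  prior uses of this code ≥ 3: 8 ≥ 3 is true
  first-time customer: yes → true
  NOT placed via mobile app: yes → false
  item count ≤ 8: 16 ≤ 8 is false
  ship-to country ∈ {AU, CA, DE, UK}: CA is in the set → true
  account age ≤ 1664 days: 2282 ≤ 1664 is false
  item count > 37: 16 > 37 is false
  order subtotal ≥ 106.53 USD: 349 ≥ 106.53 is true
  order placed on a weekend: no → false
  primary category = books: apparel == books is false
Combine:
[1.1] NOT true = false
[1.2] NOT false = true
[1] false AND true = false
[2.2] NOT true = false
[2.3] NOT true = false
[2] true AND false AND false = false
[3.2] NOT false = true
[3] false AND true = false
[4.3] NOT false = true
[4] true AND false AND true = false
[5.2] NOT false = true
[5] true AND true AND false = false
[root] false OR false OR false OR false OR false = false
Overall: false → rejected

Rejected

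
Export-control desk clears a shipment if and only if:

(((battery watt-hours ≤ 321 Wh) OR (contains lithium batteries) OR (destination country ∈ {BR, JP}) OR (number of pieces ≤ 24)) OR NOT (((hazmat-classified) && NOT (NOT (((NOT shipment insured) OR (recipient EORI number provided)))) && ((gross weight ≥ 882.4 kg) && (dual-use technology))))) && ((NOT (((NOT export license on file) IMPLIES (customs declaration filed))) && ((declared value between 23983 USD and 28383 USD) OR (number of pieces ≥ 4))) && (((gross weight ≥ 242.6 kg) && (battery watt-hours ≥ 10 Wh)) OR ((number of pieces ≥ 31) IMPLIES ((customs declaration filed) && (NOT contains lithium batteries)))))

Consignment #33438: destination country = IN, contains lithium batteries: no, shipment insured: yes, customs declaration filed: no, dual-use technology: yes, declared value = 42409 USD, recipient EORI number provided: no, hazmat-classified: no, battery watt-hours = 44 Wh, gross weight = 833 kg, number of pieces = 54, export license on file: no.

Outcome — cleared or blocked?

Cleared

Atomic conditions:
  battery watt-hours ≤ 321 Wh: 44 ≤ 321 is true
  contains lithium batteries: no → false
  destination country ∈ {BR, JP}: IN is not in the set → false
  number of pieces ≤ 24: 54 ≤ 24 is false
  hazmat-classified: no → false
  NOT shipment insured: yes → false
  recipient EORI number provided: no → false
  gross weight ≥ 882.4 kg: 833 ≥ 882.4 is false
  dual-use technology: yes → true
  NOT export license on file: no → true
  customs declaration filed: no → false
  declared value between 23983 USD and 28383 USD: 42409 in [23983, 28383] is false
  number of pieces ≥ 4: 54 ≥ 4 is true
  gross weight ≥ 242.6 kg: 833 ≥ 242.6 is true
  battery watt-hours ≥ 10 Wh: 44 ≥ 10 is true
  number of pieces ≥ 31: 54 ≥ 31 is true
  NOT contains lithium batteries: no → true
Combine:
[1.1] true OR false OR false OR false = true
[1.2.1.2.1.1] false OR false = false
[1.2.1.2.1] NOT false = true
[1.2.1.2] NOT true = false
[1.2.1.3] false AND true = false
[1.2.1] false AND false AND false = false
[1.2] NOT false = true
[1] true OR true = true
[2.1.1.1] true → false = false
[2.1.1] NOT false = true
[2.1.2] false OR true = true
[2.1] true AND true = true
[2.2.1] true AND true = true
[2.2.2.2] false AND true = false
[2.2.2] true → false = false
[2.2] true OR false = true
[2] true AND true = true
[root] true AND true = true
Overall: true → cleared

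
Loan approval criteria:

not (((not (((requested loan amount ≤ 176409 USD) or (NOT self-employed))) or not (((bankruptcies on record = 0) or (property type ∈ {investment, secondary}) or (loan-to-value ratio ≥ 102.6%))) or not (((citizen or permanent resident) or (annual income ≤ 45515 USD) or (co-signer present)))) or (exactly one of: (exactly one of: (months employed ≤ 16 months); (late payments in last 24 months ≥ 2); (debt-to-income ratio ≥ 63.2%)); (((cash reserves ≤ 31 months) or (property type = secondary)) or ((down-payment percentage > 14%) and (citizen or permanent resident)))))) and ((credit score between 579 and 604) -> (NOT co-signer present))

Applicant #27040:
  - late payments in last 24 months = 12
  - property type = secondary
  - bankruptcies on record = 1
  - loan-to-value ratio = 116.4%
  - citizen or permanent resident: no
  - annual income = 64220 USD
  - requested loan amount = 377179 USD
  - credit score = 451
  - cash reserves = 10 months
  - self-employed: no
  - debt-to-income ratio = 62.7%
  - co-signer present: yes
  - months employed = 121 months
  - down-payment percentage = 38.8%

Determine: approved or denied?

Atomic conditions:
  requested loan amount ≤ 176409 USD: 377179 ≤ 176409 is false
  NOT self-employed: no → true
  bankruptcies on record = 0: 1 == 0 is false
  property type ∈ {investment, secondary}: secondary is in the set → true
  loan-to-value ratio ≥ 102.6%: 116.4 ≥ 102.6 is true
  citizen or permanent resident: no → false
  annual income ≤ 45515 USD: 64220 ≤ 45515 is false
  co-signer present: yes → true
  months employed ≤ 16 months: 121 ≤ 16 is false
  late payments in last 24 months ≥ 2: 12 ≥ 2 is true
  debt-to-income ratio ≥ 63.2%: 62.7 ≥ 63.2 is false
  cash reserves ≤ 31 months: 10 ≤ 31 is true
  property type = secondary: secondary == secondary is true
  down-payment percentage > 14%: 38.8 > 14 is true
  credit score between 579 and 604: 451 in [579, 604] is false
  NOT co-signer present: yes → false
Combine:
[1.1.1.1.1] false OR true = true
[1.1.1.1] NOT true = false
[1.1.1.2.1] false OR true OR true = true
[1.1.1.2] NOT true = false
[1.1.1.3.1] false OR false OR true = true
[1.1.1.3] NOT true = false
[1.1.1] false OR false OR false = false
[1.1.2.1] exactly-one(false, true, false) = true
[1.1.2.2.1] true OR true = true
[1.1.2.2.2] true AND false = false
[1.1.2.2] true OR false = true
[1.1.2] exactly-one(true, true) = false
[1.1] false OR false = false
[1] NOT false = true
[2] false → false (antecedent false ⇒ implication holds) = true
[root] true AND true = true
Overall: true → approved

Approved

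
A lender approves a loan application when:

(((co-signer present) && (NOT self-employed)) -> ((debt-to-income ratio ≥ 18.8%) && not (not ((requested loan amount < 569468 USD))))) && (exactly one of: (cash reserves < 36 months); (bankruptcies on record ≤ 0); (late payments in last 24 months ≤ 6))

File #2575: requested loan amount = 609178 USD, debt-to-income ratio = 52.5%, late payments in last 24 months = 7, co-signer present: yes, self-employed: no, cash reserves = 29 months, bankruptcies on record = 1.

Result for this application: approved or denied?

Atomic conditions:
  co-signer present: yes → true
  NOT self-employed: no → true
  debt-to-income ratio ≥ 18.8%: 52.5 ≥ 18.8 is true
  requested loan amount < 569468 USD: 609178 < 569468 is false
  cash reserves < 36 months: 29 < 36 is true
  bankruptcies on record ≤ 0: 1 ≤ 0 is false
  late payments in last 24 months ≤ 6: 7 ≤ 6 is false
Combine:
[1.1] true AND true = true
[1.2.2.1] NOT false = true
[1.2.2] NOT true = false
[1.2] true AND false = false
[1] true → false = false
[2] exactly-one(true, false, false) = true
[root] false AND true = false
Overall: false → denied

Denied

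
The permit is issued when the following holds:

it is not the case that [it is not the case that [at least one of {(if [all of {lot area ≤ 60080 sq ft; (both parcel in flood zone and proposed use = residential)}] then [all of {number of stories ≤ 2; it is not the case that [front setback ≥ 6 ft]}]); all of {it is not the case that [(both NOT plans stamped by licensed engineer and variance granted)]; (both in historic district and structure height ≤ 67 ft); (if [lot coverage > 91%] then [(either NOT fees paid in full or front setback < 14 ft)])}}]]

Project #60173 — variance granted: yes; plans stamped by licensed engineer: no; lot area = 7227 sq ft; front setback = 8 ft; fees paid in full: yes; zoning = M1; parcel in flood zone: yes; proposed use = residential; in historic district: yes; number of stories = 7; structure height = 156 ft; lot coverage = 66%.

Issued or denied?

Atomic conditions:
  lot area ≤ 60080 sq ft: 7227 ≤ 60080 is true
  parcel in flood zone: yes → true
  proposed use = residential: residential == residential is true
  number of stories ≤ 2: 7 ≤ 2 is false
  front setback ≥ 6 ft: 8 ≥ 6 is true
  NOT plans stamped by licensed engineer: no → true
  variance granted: yes → true
  in historic district: yes → true
  structure height ≤ 67 ft: 156 ≤ 67 is false
  lot coverage > 91%: 66 > 91 is false
  NOT fees paid in full: yes → false
  front setback < 14 ft: 8 < 14 is true
Combine:
[1.1.1.1.2] true AND true = true
[1.1.1.1] true AND true = true
[1.1.1.2.2] NOT true = false
[1.1.1.2] false AND false = false
[1.1.1] true → false = false
[1.1.2.1.1] true AND true = true
[1.1.2.1] NOT true = false
[1.1.2.2] true AND false = false
[1.1.2.3.2] false OR true = true
[1.1.2.3] false → true (antecedent false ⇒ implication holds) = true
[1.1.2] false AND false AND true = false
[1.1] false OR false = false
[1] NOT false = true
[root] NOT true = false
Overall: false → denied

Denied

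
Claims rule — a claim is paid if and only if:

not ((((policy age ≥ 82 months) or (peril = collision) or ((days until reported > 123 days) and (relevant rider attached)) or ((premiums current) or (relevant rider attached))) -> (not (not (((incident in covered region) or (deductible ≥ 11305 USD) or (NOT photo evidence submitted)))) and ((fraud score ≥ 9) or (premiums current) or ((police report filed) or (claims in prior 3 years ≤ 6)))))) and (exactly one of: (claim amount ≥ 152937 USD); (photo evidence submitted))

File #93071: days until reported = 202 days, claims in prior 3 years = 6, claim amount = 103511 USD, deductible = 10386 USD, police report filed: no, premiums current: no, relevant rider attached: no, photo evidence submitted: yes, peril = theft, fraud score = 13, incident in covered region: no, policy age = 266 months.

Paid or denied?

Paid

Atomic conditions:
  policy age ≥ 82 months: 266 ≥ 82 is true
  peril = collision: theft == collision is false
  days until reported > 123 days: 202 > 123 is true
  relevant rider attached: no → false
  premiums current: no → false
  incident in covered region: no → false
  deductible ≥ 11305 USD: 10386 ≥ 11305 is false
  NOT photo evidence submitted: yes → false
  fraud score ≥ 9: 13 ≥ 9 is true
  police report filed: no → false
  claims in prior 3 years ≤ 6: 6 ≤ 6 is true
  claim amount ≥ 152937 USD: 103511 ≥ 152937 is false
  photo evidence submitted: yes → true
Combine:
[1.1.1.3] true AND false = false
[1.1.1.4] false OR false = false
[1.1.1] true OR false OR false OR false = true
[1.1.2.1.1.1] false OR false OR false = false
[1.1.2.1.1] NOT false = true
[1.1.2.1] NOT true = false
[1.1.2.2.3] false OR true = true
[1.1.2.2] true OR false OR true = true
[1.1.2] false AND true = false
[1.1] true → false = false
[1] NOT false = true
[2] exactly-one(false, true) = true
[root] true AND true = true
Overall: true → paid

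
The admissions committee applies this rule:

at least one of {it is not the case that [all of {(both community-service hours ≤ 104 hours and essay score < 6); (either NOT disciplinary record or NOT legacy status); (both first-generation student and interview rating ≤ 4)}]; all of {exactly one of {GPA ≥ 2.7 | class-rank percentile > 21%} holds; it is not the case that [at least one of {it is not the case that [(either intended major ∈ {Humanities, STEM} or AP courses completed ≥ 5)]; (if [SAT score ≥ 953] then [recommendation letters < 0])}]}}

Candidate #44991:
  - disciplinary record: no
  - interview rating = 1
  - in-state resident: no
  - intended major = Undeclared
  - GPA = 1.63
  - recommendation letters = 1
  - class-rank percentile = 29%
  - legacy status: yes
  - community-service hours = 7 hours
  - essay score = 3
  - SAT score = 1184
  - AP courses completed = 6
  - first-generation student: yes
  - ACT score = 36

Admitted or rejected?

Admitted

Atomic conditions:
  community-service hours ≤ 104 hours: 7 ≤ 104 is true
  essay score < 6: 3 < 6 is true
  NOT disciplinary record: no → true
  NOT legacy status: yes → false
  first-generation student: yes → true
  interview rating ≤ 4: 1 ≤ 4 is true
  GPA ≥ 2.7: 1.63 ≥ 2.7 is false
  class-rank percentile > 21%: 29 > 21 is true
  intended major ∈ {Humanities, STEM}: Undeclared is not in the set → false
  AP courses completed ≥ 5: 6 ≥ 5 is true
  SAT score ≥ 953: 1184 ≥ 953 is true
  recommendation letters < 0: 1 < 0 is false
Combine:
[1.1.1] true AND true = true
[1.1.2] true OR false = true
[1.1.3] true AND true = true
[1.1] true AND true AND true = true
[1] NOT true = false
[2.1] exactly-one(false, true) = true
[2.2.1.1.1] false OR true = true
[2.2.1.1] NOT true = false
[2.2.1.2] true → false = false
[2.2.1] false OR false = false
[2.2] NOT false = true
[2] true AND true = true
[root] false OR true = true
Overall: true → admitted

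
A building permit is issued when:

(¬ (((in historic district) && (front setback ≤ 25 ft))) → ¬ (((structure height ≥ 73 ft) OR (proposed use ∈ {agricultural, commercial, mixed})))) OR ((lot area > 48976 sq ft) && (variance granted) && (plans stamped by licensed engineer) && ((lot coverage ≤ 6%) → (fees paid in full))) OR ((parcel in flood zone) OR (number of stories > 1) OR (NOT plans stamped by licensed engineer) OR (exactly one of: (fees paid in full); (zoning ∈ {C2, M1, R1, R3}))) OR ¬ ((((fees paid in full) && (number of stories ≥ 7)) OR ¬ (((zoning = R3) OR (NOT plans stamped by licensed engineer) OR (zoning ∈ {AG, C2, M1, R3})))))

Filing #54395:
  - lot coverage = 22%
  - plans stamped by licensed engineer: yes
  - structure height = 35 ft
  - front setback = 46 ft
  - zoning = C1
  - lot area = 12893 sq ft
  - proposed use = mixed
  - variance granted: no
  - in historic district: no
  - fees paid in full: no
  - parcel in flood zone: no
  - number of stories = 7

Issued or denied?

Atomic conditions:
  in historic district: no → false
  front setback ≤ 25 ft: 46 ≤ 25 is false
  structure height ≥ 73 ft: 35 ≥ 73 is false
  proposed use ∈ {agricultural, commercial, mixed}: mixed is in the set → true
  lot area > 48976 sq ft: 12893 > 48976 is false
  variance granted: no → false
  plans stamped by licensed engineer: yes → true
  lot coverage ≤ 6%: 22 ≤ 6 is false
  fees paid in full: no → false
  parcel in flood zone: no → false
  number of stories > 1: 7 > 1 is true
  NOT plans stamped by licensed engineer: yes → false
  zoning ∈ {C2, M1, R1, R3}: C1 is not in the set → false
  number of stories ≥ 7: 7 ≥ 7 is true
  zoning = R3: C1 == R3 is false
  zoning ∈ {AG, C2, M1, R3}: C1 is not in the set → false
Combine:
[1.1.1] false AND false = false
[1.1] NOT false = true
[1.2.1] false OR true = true
[1.2] NOT true = false
[1] true → false = false
[2.4] false → false (antecedent false ⇒ implication holds) = true
[2] false AND false AND true AND true = false
[3.4] exactly-one(false, false) = false
[3] false OR true OR false OR false = true
[4.1.1] false AND true = false
[4.1.2.1] false OR false OR false = false
[4.1.2] NOT false = true
[4.1] false OR true = true
[4] NOT true = false
[root] false OR false OR true OR false = true
Overall: true → issued

Issued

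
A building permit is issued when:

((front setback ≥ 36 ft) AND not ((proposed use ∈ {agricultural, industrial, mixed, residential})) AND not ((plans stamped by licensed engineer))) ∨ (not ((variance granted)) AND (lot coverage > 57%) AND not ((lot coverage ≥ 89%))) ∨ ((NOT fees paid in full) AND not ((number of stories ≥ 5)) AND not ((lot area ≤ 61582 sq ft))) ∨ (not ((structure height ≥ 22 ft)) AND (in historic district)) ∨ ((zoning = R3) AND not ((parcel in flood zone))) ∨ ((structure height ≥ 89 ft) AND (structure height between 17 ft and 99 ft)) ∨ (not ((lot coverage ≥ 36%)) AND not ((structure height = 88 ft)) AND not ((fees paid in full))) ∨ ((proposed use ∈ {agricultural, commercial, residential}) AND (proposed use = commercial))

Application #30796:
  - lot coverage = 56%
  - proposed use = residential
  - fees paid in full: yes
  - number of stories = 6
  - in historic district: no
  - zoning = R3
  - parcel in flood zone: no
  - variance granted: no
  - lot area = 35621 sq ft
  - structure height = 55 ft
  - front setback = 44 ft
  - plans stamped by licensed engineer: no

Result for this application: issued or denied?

Issued

Atomic conditions:
  front setback ≥ 36 ft: 44 ≥ 36 is true
  proposed use ∈ {agricultural, industrial, mixed, residential}: residential is in the set → true
  plans stamped by licensed engineer: no → false
  variance granted: no → false
  lot coverage > 57%: 56 > 57 is false
  lot coverage ≥ 89%: 56 ≥ 89 is false
  NOT fees paid in full: yes → false
  number of stories ≥ 5: 6 ≥ 5 is true
  lot area ≤ 61582 sq ft: 35621 ≤ 61582 is true
  structure height ≥ 22 ft: 55 ≥ 22 is true
  in historic district: no → false
  zoning = R3: R3 == R3 is true
  parcel in flood zone: no → false
  structure height ≥ 89 ft: 55 ≥ 89 is false
  structure height between 17 ft and 99 ft: 55 in [17, 99] is true
  lot coverage ≥ 36%: 56 ≥ 36 is true
  structure height = 88 ft: 55 == 88 is false
  fees paid in full: yes → true
  proposed use ∈ {agricultural, commercial, residential}: residential is in the set → true
  proposed use = commercial: residential == commercial is false
Combine:
[1.2] NOT true = false
[1.3] NOT false = true
[1] true AND false AND true = false
[2.1] NOT false = true
[2.3] NOT false = true
[2] true AND false AND true = false
[3.2] NOT true = false
[3.3] NOT true = false
[3] false AND false AND false = false
[4.1] NOT true = false
[4] false AND false = false
[5.2] NOT false = true
[5] true AND true = true
[6] false AND true = false
[7.1] NOT true = false
[7.2] NOT false = true
[7.3] NOT true = false
[7] false AND true AND false = false
[8] true AND false = false
[root] false OR false OR false OR false OR true OR false OR false OR false = true
Overall: true → issued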